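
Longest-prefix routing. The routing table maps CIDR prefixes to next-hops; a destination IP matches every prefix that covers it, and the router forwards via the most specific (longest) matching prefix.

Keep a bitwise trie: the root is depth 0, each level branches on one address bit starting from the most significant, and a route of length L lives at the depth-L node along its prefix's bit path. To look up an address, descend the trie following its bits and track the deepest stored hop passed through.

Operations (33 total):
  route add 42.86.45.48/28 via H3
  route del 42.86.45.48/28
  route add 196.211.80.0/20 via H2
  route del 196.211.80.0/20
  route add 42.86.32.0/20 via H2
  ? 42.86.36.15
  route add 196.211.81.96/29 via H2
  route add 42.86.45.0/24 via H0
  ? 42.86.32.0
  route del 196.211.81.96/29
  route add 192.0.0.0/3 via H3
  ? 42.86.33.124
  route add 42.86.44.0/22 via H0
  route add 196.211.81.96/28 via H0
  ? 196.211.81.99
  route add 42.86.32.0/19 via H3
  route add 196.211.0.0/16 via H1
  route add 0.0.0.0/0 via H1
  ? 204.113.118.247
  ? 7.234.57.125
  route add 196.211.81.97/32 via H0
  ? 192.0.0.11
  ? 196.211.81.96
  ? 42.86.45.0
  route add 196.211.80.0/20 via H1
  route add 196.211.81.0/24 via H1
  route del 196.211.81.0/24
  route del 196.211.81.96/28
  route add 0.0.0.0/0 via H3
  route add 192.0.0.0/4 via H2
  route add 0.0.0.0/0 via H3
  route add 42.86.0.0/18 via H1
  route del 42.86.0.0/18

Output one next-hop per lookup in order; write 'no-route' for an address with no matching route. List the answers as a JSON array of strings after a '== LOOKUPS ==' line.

Process each operation:
  + 42.86.45.48/28 (H3) depth=28
  - 42.86.45.48/28 clear@28
  + 196.211.80.0/20 (H2) depth=20
  - 196.211.80.0/20 clear@20
  + 42.86.32.0/20 (H2) depth=20
  ? 42.86.36.15  path d0:-→d1:-→d2:-→d3:-→d4:-→d5:-→d6:-→d7:-→d8:-→d9:-→d10:-→d11:-→d12:-→d13:-→d14:-→d15:-→d16:-→d17:-→d18:-→d19:-→d20:H2  best=H2
  + 196.211.81.96/29 (H2) depth=29
  + 42.86.45.0/24 (H0) depth=24
  ? 42.86.32.0  path d0:-→d1:-→d2:-→d3:-→d4:-→d5:-→d6:-→d7:-→d8:-→d9:-→d10:-→d11:-→d12:-→d13:-→d14:-→d15:-→d16:-→d17:-→d18:-→d19:-→d20:H2  best=H2
  - 196.211.81.96/29 clear@29
  + 192.0.0.0/3 (H3) depth=3
  ? 42.86.33.124  path d0:-→d1:-→d2:-→d3:-→d4:-→d5:-→d6:-→d7:-→d8:-→d9:-→d10:-→d11:-→d12:-→d13:-→d14:-→d15:-→d16:-→d17:-→d18:-→d19:-→d20:H2  best=H2
  + 42.86.44.0/22 (H0) depth=22
  + 196.211.81.96/28 (H0) depth=28
  ? 196.211.81.99  path d0:-→d1:-→d2:-→d3:H3→d4:-→d5:-→d6:-→d7:-→d8:-→d9:-→d10:-→d11:-→d12:-→d13:-→d14:-→d15:-→d16:-→d17:-→d18:-→d19:-→d20:-→d21:-→d22:-→d23:-→d24:-→d25:-→d26:-→d27:-→d28:H0→d29:-  best=H0
  + 42.86.32.0/19 (H3) depth=19
  + 196.211.0.0/16 (H1) depth=16
  + 0.0.0.0/0 (H1) depth=0
  ? 204.113.118.247  path d0:H1→d1:-→d2:-→d3:H3→d4:-  best=H3
  ? 7.234.57.125  path d0:H1→d1:-→d2:-  best=H1
  + 196.211.81.97/32 (H0) depth=32
  ? 192.0.0.11  path d0:H1→d1:-→d2:-→d3:H3→d4:-→d5:-  best=H3
  ? 196.211.81.96  path d0:H1→d1:-→d2:-→d3:H3→d4:-→d5:-→d6:-→d7:-→d8:-→d9:-→d10:-→d11:-→d12:-→d13:-→d14:-→d15:-→d16:H1→d17:-→d18:-→d19:-→d20:-→d21:-→d22:-→d23:-→d24:-→d25:-→d26:-→d27:-→d28:H0→d29:-→d30:-→d31:-  best=H0
  ? 42.86.45.0  path d0:H1→d1:-→d2:-→d3:-→d4:-→d5:-→d6:-→d7:-→d8:-→d9:-→d10:-→d11:-→d12:-→d13:-→d14:-→d15:-→d16:-→d17:-→d18:-→d19:H3→d20:H2→d21:-→d22:H0→d23:-→d24:H0→d25:-→d26:-  best=H0
  + 196.211.80.0/20 (H1) depth=20
  + 196.211.81.0/24 (H1) depth=24
  - 196.211.81.0/24 clear@24
  - 196.211.81.96/28 clear@28
  + 0.0.0.0/0 (H3) depth=0
  + 192.0.0.0/4 (H2) depth=4
  + 0.0.0.0/0 (H3) depth=0
  + 42.86.0.0/18 (H1) depth=18
  - 42.86.0.0/18 clear@18

== LOOKUPS ==
["H2","H2","H2","H0","H3","H1","H3","H0","H0"]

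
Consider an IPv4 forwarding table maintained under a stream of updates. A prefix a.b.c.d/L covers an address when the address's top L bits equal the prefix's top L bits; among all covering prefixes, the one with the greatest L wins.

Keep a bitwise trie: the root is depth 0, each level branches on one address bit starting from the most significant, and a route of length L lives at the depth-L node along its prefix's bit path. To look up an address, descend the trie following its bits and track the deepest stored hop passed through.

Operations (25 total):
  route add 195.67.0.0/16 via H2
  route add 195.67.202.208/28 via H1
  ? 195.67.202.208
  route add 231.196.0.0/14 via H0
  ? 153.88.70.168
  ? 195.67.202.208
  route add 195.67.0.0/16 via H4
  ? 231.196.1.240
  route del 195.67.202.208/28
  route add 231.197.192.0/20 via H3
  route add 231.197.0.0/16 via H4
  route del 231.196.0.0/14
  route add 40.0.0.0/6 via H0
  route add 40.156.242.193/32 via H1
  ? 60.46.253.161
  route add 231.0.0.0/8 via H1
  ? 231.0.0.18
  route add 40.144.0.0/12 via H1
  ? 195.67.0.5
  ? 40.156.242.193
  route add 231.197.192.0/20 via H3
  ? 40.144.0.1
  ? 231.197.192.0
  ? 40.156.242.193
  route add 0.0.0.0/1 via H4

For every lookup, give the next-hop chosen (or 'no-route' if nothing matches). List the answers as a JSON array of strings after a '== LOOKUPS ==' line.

Process each operation:
  add 195.67.0.0/16 -> H2 at depth 16
  add 195.67.202.208/28 -> H1 at depth 28
  Q 195.67.202.208: descend 1100001101000011110010101101 ; hops seen [H2,H1] ; pick H1
  add 231.196.0.0/14 -> H0 at depth 14
  Q 153.88.70.168: descend 1 ; hops seen [∅] ; pick no-route
  Q 195.67.202.208: descend 1100001101000011110010101101 ; hops seen [H2,H1] ; pick H1
  add 195.67.0.0/16 -> H4 at depth 16
  Q 231.196.1.240: descend 11100111110001 ; hops seen [H0] ; pick H0
  - 195.67.202.208/28 clear@28
  add 231.197.192.0/20 -> H3 at depth 20
  add 231.197.0.0/16 -> H4 at depth 16
  - 231.196.0.0/14 clear@14
  add 40.0.0.0/6 -> H0 at depth 6
  add 40.156.242.193/32 -> H1 at depth 32
  Q 60.46.253.161: descend 001 ; hops seen [∅] ; pick no-route
  add 231.0.0.0/8 -> H1 at depth 8
  Q 231.0.0.18: descend 11100111 ; hops seen [H1] ; pick H1
  add 40.144.0.0/12 -> H1 at depth 12
  Q 195.67.0.5: descend 1100001101000011 ; hops seen [H4] ; pick H4
  Q 40.156.242.193: descend 00101000100111001111001011000001 ; hops seen [H0,H1,H1] ; pick H1
  add 231.197.192.0/20 -> H3 at depth 20
  Q 40.144.0.1: descend 001010001001 ; hops seen [H0,H1] ; pick H1
  Q 231.197.192.0: descend 11100111110001011100 ; hops seen [H1,H4,H3] ; pick H3
  Q 40.156.242.193: descend 00101000100111001111001011000001 ; hops seen [H0,H1,H1] ; pick H1
  add 0.0.0.0/1 -> H4 at depth 1

== LOOKUPS ==
["H1","no-route","H1","H0","no-route","H1","H4","H1","H1","H3","H1"]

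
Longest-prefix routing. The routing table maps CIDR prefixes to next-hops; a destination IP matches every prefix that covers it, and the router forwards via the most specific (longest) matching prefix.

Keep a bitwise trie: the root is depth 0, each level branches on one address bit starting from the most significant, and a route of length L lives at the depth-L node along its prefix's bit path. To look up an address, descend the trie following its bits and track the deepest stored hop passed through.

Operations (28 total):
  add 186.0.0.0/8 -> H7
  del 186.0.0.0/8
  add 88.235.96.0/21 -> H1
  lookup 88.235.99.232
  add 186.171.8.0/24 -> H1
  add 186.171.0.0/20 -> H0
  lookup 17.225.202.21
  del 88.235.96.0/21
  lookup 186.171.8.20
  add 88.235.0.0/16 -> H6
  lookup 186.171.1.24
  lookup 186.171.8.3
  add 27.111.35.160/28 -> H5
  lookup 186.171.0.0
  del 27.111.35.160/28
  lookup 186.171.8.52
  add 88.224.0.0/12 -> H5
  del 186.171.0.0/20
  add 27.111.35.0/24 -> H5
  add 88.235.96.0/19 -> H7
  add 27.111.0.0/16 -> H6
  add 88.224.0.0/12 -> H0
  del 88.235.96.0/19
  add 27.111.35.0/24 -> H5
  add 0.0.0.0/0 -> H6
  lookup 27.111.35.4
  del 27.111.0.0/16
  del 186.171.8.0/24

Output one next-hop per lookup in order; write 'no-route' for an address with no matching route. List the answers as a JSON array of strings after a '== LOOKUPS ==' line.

Process each operation:
  add 186.0.0.0/8 -> H7 at depth 8
  - 186.0.0.0/8 clear@8
  add 88.235.96.0/21 -> H1 at depth 21
  ? 88.235.99.232  path d0:-→d1:-→d2:-→d3:-→d4:-→d5:-→d6:-→d7:-→d8:-→d9:-→d10:-→d11:-→d12:-→d13:-→d14:-→d15:-→d16:-→d17:-→d18:-→d19:-→d20:-→d21:H1  best=H1
  add 186.171.8.0/24 -> H1 at depth 24
  add 186.171.0.0/20 -> H0 at depth 20
  ? 17.225.202.21  path d0:-→d1:-  best=no-route
  - 88.235.96.0/21 clear@21
  ? 186.171.8.20  path d0:-→d1:-→d2:-→d3:-→d4:-→d5:-→d6:-→d7:-→d8:-→d9:-→d10:-→d11:-→d12:-→d13:-→d14:-→d15:-→d16:-→d17:-→d18:-→d19:-→d20:H0→d21:-→d22:-→d23:-→d24:H1  best=H1
  add 88.235.0.0/16 -> H6 at depth 16
  ? 186.171.1.24  path d0:-→d1:-→d2:-→d3:-→d4:-→d5:-→d6:-→d7:-→d8:-→d9:-→d10:-→d11:-→d12:-→d13:-→d14:-→d15:-→d16:-→d17:-→d18:-→d19:-→d20:H0  best=H0
  ? 186.171.8.3  path d0:-→d1:-→d2:-→d3:-→d4:-→d5:-→d6:-→d7:-→d8:-→d9:-→d10:-→d11:-→d12:-→d13:-→d14:-→d15:-→d16:-→d17:-→d18:-→d19:-→d20:H0→d21:-→d22:-→d23:-→d24:H1  best=H1
  add 27.111.35.160/28 -> H5 at depth 28
  ? 186.171.0.0  path d0:-→d1:-→d2:-→d3:-→d4:-→d5:-→d6:-→d7:-→d8:-→d9:-→d10:-→d11:-→d12:-→d13:-→d14:-→d15:-→d16:-→d17:-→d18:-→d19:-→d20:H0  best=H0
  - 27.111.35.160/28 clear@28
  ? 186.171.8.52  path d0:-→d1:-→d2:-→d3:-→d4:-→d5:-→d6:-→d7:-→d8:-→d9:-→d10:-→d11:-→d12:-→d13:-→d14:-→d15:-→d16:-→d17:-→d18:-→d19:-→d20:H0→d21:-→d22:-→d23:-→d24:H1  best=H1
  add 88.224.0.0/12 -> H5 at depth 12
  - 186.171.0.0/20 clear@20
  add 27.111.35.0/24 -> H5 at depth 24
  add 88.235.96.0/19 -> H7 at depth 19
  add 27.111.0.0/16 -> H6 at depth 16
  add 88.224.0.0/12 -> H0 at depth 12
  - 88.235.96.0/19 clear@19
  add 27.111.35.0/24 -> H5 at depth 24
  add 0.0.0.0/0 -> H6 at depth 0
  ? 27.111.35.4  path d0:H6→d1:-→d2:-→d3:-→d4:-→d5:-→d6:-→d7:-→d8:-→d9:-→d10:-→d11:-→d12:-→d13:-→d14:-→d15:-→d16:H6→d17:-→d18:-→d19:-→d20:-→d21:-→d22:-→d23:-→d24:H5  best=H5
  - 27.111.0.0/16 clear@16
  - 186.171.8.0/24 clear@24

== LOOKUPS ==
["H1","no-route","H1","H0","H1","H0","H1","H5"]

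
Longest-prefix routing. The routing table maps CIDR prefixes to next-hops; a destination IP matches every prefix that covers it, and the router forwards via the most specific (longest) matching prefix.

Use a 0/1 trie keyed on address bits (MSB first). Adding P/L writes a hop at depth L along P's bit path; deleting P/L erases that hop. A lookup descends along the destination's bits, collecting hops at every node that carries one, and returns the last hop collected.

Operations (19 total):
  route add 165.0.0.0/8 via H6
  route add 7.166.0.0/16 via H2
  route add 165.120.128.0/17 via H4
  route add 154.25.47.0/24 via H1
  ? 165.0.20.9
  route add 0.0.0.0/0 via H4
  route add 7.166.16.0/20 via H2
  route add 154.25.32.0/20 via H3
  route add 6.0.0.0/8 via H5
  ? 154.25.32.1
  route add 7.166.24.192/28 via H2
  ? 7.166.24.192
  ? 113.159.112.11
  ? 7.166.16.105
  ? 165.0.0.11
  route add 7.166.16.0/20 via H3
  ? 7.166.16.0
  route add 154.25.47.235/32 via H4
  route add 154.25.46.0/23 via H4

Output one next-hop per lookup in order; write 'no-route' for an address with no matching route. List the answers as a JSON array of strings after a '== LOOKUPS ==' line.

Trace:
  + 165.0.0.0/8 (H6) depth=8
  + 7.166.0.0/16 (H2) depth=16
  + 165.120.128.0/17 (H4) depth=17
  + 154.25.47.0/24 (H1) depth=24
  Q 165.0.20.9: descend 101001010 ; hops seen [H6] ; pick H6
  + 0.0.0.0/0 (H4) depth=0
  + 7.166.16.0/20 (H2) depth=20
  + 154.25.32.0/20 (H3) depth=20
  + 6.0.0.0/8 (H5) depth=8
  Q 154.25.32.1: descend 10011010000110010010 ; hops seen [H4,H3] ; pick H3
  + 7.166.24.192/28 (H2) depth=28
  Q 7.166.24.192: descend 0000011110100110000110001100 ; hops seen [H4,H2,H2,H2] ; pick H2
  Q 113.159.112.11: descend 0 ; hops seen [H4] ; pick H4
  Q 7.166.16.105: descend 00000111101001100001 ; hops seen [H4,H2,H2] ; pick H2
  Q 165.0.0.11: descend 101001010 ; hops seen [H4,H6] ; pick H6
  + 7.166.16.0/20 (H3) depth=20
  Q 7.166.16.0: descend 00000111101001100001 ; hops seen [H4,H2,H3] ; pick H3
  + 154.25.47.235/32 (H4) depth=32
  + 154.25.46.0/23 (H4) depth=23

== LOOKUPS ==
["H6","H3","H2","H4","H2","H6","H3"]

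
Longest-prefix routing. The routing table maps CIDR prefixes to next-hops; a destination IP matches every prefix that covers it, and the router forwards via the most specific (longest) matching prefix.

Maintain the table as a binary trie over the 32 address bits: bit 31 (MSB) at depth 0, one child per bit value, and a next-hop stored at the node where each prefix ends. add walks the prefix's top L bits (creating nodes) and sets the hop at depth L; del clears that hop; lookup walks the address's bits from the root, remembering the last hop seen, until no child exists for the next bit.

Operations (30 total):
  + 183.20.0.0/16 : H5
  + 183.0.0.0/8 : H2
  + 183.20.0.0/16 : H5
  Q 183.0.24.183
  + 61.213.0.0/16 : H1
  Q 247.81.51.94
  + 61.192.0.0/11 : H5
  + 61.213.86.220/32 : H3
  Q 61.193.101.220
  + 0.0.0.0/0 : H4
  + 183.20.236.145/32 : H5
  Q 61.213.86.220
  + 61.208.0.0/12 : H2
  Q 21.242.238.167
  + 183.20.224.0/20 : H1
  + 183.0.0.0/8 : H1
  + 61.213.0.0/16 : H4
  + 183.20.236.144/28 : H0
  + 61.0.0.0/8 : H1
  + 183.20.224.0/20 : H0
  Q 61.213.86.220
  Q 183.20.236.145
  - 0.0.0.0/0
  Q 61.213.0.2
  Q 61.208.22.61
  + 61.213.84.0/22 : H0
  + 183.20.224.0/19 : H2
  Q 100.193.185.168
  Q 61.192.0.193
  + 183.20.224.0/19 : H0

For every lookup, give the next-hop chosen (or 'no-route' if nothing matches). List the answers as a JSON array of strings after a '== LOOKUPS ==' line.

Process each operation:
  + 183.20.0.0/16 (H5) depth=16
  + 183.0.0.0/8 (H2) depth=8
  + 183.20.0.0/16 (H5) depth=16
  ? 183.0.24.183  path d0:-→d1:-→d2:-→d3:-→d4:-→d5:-→d6:-→d7:-→d8:H2→d9:-→d10:-→d11:-  best=H2
  + 61.213.0.0/16 (H1) depth=16
  ? 247.81.51.94  path d0:-→d1:-  best=no-route
  + 61.192.0.0/11 (H5) depth=11
  + 61.213.86.220/32 (H3) depth=32
  ? 61.193.101.220  path d0:-→d1:-→d2:-→d3:-→d4:-→d5:-→d6:-→d7:-→d8:-→d9:-→d10:-→d11:H5  best=H5
  + 0.0.0.0/0 (H4) depth=0
  + 183.20.236.145/32 (H5) depth=32
  ? 61.213.86.220  path d0:H4→d1:-→d2:-→d3:-→d4:-→d5:-→d6:-→d7:-→d8:-→d9:-→d10:-→d11:H5→d12:-→d13:-→d14:-→d15:-→d16:H1→d17:-→d18:-→d19:-→d20:-→d21:-→d22:-→d23:-→d24:-→d25:-→d26:-→d27:-→d28:-→d29:-→d30:-→d31:-→d32:H3  best=H3
  + 61.208.0.0/12 (H2) depth=12
  ? 21.242.238.167  path d0:H4→d1:-→d2:-  best=H4
  + 183.20.224.0/20 (H1) depth=20
  + 183.0.0.0/8 (H1) depth=8
  + 61.213.0.0/16 (H4) depth=16
  + 183.20.236.144/28 (H0) depth=28
  + 61.0.0.0/8 (H1) depth=8
  + 183.20.224.0/20 (H0) depth=20
  ? 61.213.86.220  path d0:H4→d1:-→d2:-→d3:-→d4:-→d5:-→d6:-→d7:-→d8:H1→d9:-→d10:-→d11:H5→d12:H2→d13:-→d14:-→d15:-→d16:H4→d17:-→d18:-→d19:-→d20:-→d21:-→d22:-→d23:-→d24:-→d25:-→d26:-→d27:-→d28:-→d29:-→d30:-→d31:-→d32:H3  best=H3
  ? 183.20.236.145  path d0:H4→d1:-→d2:-→d3:-→d4:-→d5:-→d6:-→d7:-→d8:H1→d9:-→d10:-→d11:-→d12:-→d13:-→d14:-→d15:-→d16:H5→d17:-→d18:-→d19:-→d20:H0→d21:-→d22:-→d23:-→d24:-→d25:-→d26:-→d27:-→d28:H0→d29:-→d30:-→d31:-→d32:H5  best=H5
  - 0.0.0.0/0 clear@0
  ? 61.213.0.2  path d0:-→d1:-→d2:-→d3:-→d4:-→d5:-→d6:-→d7:-→d8:H1→d9:-→d10:-→d11:H5→d12:H2→d13:-→d14:-→d15:-→d16:H4→d17:-  best=H4
  ? 61.208.22.61  path d0:-→d1:-→d2:-→d3:-→d4:-→d5:-→d6:-→d7:-→d8:H1→d9:-→d10:-→d11:H5→d12:H2→d13:-  best=H2
  + 61.213.84.0/22 (H0) depth=22
  + 183.20.224.0/19 (H2) depth=19
  ? 100.193.185.168  path d0:-→d1:-  best=no-route
  ? 61.192.0.193  path d0:-→d1:-→d2:-→d3:-→d4:-→d5:-→d6:-→d7:-→d8:H1→d9:-→d10:-→d11:H5  best=H5
  + 183.20.224.0/19 (H0) depth=19

== LOOKUPS ==
["H2","no-route","H5","H3","H4","H3","H5","H4","H2","no-route","H5"]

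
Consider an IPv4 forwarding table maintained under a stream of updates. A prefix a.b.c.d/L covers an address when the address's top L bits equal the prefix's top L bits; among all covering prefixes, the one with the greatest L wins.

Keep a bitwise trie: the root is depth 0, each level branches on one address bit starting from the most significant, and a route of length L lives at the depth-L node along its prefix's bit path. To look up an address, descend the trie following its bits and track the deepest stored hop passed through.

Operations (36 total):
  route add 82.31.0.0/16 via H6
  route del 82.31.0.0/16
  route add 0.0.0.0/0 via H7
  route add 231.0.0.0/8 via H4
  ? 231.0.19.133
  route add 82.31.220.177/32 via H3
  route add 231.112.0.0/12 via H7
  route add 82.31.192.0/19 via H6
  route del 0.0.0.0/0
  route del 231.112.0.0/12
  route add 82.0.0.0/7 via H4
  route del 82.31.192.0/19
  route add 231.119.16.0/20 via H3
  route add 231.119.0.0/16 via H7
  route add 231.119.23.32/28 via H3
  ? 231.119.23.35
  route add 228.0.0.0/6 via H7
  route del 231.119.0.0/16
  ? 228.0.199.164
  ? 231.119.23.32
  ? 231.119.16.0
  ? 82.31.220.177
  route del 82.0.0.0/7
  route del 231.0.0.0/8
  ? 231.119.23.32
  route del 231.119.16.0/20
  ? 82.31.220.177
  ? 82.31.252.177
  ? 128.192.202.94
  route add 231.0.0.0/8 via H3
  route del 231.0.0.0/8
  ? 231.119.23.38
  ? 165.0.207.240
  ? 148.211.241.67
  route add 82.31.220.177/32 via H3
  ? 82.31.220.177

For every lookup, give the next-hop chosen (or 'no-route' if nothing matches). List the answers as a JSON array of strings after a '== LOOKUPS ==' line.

Process each operation:
  add 82.31.0.0/16 -> H6 at depth 16
  del 82.31.0.0/16 (clear depth 16)
  add 0.0.0.0/0 -> H7 at depth 0
  add 231.0.0.0/8 -> H4 at depth 8
  Q 231.0.19.133: descend 11100111 ; hops seen [H7,H4] ; pick H4
  add 82.31.220.177/32 -> H3 at depth 32
  add 231.112.0.0/12 -> H7 at depth 12
  add 82.31.192.0/19 -> H6 at depth 19
  del 0.0.0.0/0 (clear depth 0)
  del 231.112.0.0/12 (clear depth 12)
  add 82.0.0.0/7 -> H4 at depth 7
  del 82.31.192.0/19 (clear depth 19)
  add 231.119.16.0/20 -> H3 at depth 20
  add 231.119.0.0/16 -> H7 at depth 16
  add 231.119.23.32/28 -> H3 at depth 28
  Q 231.119.23.35: descend 1110011101110111000101110010 ; hops seen [H4,H7,H3,H3] ; pick H3
  add 228.0.0.0/6 -> H7 at depth 6
  del 231.119.0.0/16 (clear depth 16)
  Q 228.0.199.164: descend 111001 ; hops seen [H7] ; pick H7
  Q 231.119.23.32: descend 1110011101110111000101110010 ; hops seen [H7,H4,H3,H3] ; pick H3
  Q 231.119.16.0: descend 111001110111011100010 ; hops seen [H7,H4,H3] ; pick H3
  Q 82.31.220.177: descend 01010010000111111101110010110001 ; hops seen [H4,H3] ; pick H3
  del 82.0.0.0/7 (clear depth 7)
  del 231.0.0.0/8 (clear depth 8)
  Q 231.119.23.32: descend 1110011101110111000101110010 ; hops seen [H7,H3,H3] ; pick H3
  del 231.119.16.0/20 (clear depth 20)
  Q 82.31.220.177: descend 01010010000111111101110010110001 ; hops seen [H3] ; pick H3
  Q 82.31.252.177: descend 010100100001111111 ; hops seen [∅] ; pick no-route
  Q 128.192.202.94: descend 1 ; hops seen [∅] ; pick no-route
  add 231.0.0.0/8 -> H3 at depth 8
  del 231.0.0.0/8 (clear depth 8)
  Q 231.119.23.38: descend 1110011101110111000101110010 ; hops seen [H7,H3] ; pick H3
  Q 165.0.207.240: descend 1 ; hops seen [∅] ; pick no-route
  Q 148.211.241.67: descend 1 ; hops seen [∅] ; pick no-route
  add 82.31.220.177/32 -> H3 at depth 32
  Q 82.31.220.177: descend 01010010000111111101110010110001 ; hops seen [H3] ; pick H3

== LOOKUPS ==
["H4","H3","H7","H3","H3","H3","H3","H3","no-route","no-route","H3","no-route","no-route","H3"]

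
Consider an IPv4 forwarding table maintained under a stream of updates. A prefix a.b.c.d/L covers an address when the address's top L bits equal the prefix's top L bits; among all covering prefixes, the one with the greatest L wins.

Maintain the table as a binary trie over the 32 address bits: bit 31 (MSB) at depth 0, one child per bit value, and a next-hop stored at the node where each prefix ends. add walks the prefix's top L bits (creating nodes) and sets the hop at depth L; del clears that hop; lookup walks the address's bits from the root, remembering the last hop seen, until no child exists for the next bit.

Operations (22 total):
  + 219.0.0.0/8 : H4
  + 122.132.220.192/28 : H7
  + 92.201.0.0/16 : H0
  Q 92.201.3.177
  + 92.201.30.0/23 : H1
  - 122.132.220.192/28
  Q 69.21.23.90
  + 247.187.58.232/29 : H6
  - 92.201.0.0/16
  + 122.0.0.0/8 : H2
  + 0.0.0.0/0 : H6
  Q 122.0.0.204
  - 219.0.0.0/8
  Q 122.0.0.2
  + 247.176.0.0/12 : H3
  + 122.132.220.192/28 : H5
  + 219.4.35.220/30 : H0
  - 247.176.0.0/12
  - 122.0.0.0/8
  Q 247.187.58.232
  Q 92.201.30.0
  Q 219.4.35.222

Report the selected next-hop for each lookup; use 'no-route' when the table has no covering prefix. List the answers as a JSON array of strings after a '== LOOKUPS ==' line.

Apply in order:
  + 219.0.0.0/8 (H4) depth=8
  + 122.132.220.192/28 (H7) depth=28
  + 92.201.0.0/16 (H0) depth=16
  ? 92.201.3.177  path d0:-→d1:-→d2:-→d3:-→d4:-→d5:-→d6:-→d7:-→d8:-→d9:-→d10:-→d11:-→d12:-→d13:-→d14:-→d15:-→d16:H0  best=H0
  + 92.201.30.0/23 (H1) depth=23
  - 122.132.220.192/28 clear@28
  ? 69.21.23.90  path d0:-→d1:-→d2:-→d3:-  best=no-route
  + 247.187.58.232/29 (H6) depth=29
  - 92.201.0.0/16 clear@16
  + 122.0.0.0/8 (H2) depth=8
  + 0.0.0.0/0 (H6) depth=0
  ? 122.0.0.204  path d0:H6→d1:-→d2:-→d3:-→d4:-→d5:-→d6:-→d7:-→d8:H2  best=H2
  - 219.0.0.0/8 clear@8
  ? 122.0.0.2  path d0:H6→d1:-→d2:-→d3:-→d4:-→d5:-→d6:-→d7:-→d8:H2  best=H2
  + 247.176.0.0/12 (H3) depth=12
  + 122.132.220.192/28 (H5) depth=28
  + 219.4.35.220/30 (H0) depth=30
  - 247.176.0.0/12 clear@12
  - 122.0.0.0/8 clear@8
  ? 247.187.58.232  path d0:H6→d1:-→d2:-→d3:-→d4:-→d5:-→d6:-→d7:-→d8:-→d9:-→d10:-→d11:-→d12:-→d13:-→d14:-→d15:-→d16:-→d17:-→d18:-→d19:-→d20:-→d21:-→d22:-→d23:-→d24:-→d25:-→d26:-→d27:-→d28:-→d29:H6  best=H6
  ? 92.201.30.0  path d0:H6→d1:-→d2:-→d3:-→d4:-→d5:-→d6:-→d7:-→d8:-→d9:-→d10:-→d11:-→d12:-→d13:-→d14:-→d15:-→d16:-→d17:-→d18:-→d19:-→d20:-→d21:-→d22:-→d23:H1  best=H1
  ? 219.4.35.222  path d0:H6→d1:-→d2:-→d3:-→d4:-→d5:-→d6:-→d7:-→d8:-→d9:-→d10:-→d11:-→d12:-→d13:-→d14:-→d15:-→d16:-→d17:-→d18:-→d19:-→d20:-→d21:-→d22:-→d23:-→d24:-→d25:-→d26:-→d27:-→d28:-→d29:-→d30:H0  best=H0

== LOOKUPS ==
["H0","no-route","H2","H2","H6","H1","H0"]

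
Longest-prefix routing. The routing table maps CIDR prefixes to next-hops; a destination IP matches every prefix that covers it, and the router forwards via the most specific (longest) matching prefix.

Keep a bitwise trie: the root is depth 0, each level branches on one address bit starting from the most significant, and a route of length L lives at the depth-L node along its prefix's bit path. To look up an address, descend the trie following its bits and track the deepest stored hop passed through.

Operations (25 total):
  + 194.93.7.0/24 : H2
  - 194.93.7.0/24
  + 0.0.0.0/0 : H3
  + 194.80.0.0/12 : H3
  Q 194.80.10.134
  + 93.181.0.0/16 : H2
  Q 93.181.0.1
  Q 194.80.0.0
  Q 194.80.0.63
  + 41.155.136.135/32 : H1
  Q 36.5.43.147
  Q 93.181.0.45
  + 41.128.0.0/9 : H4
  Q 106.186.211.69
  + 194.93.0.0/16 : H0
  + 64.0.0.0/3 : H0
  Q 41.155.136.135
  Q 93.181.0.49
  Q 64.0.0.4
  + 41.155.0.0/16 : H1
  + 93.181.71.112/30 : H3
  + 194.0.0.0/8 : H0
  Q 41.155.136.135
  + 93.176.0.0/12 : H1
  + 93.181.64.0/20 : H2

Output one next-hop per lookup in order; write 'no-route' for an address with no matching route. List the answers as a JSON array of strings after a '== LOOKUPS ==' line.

Trace:
  add 194.93.7.0/24 -> H2 at depth 24
  del 194.93.7.0/24 (clear depth 24)
  add 0.0.0.0/0 -> H3 at depth 0
  add 194.80.0.0/12 -> H3 at depth 12
  lookup 194.80.10.134: bits 110000100101 walk d0:H3→d1:-→d2:-→d3:-→d4:-→d5:-→d6:-→d7:-→d8:-→d9:-→d10:-→d11:-→d12:H3 -> H3
  add 93.181.0.0/16 -> H2 at depth 16
  lookup 93.181.0.1: bits 0101110110110101 walk d0:H3→d1:-→d2:-→d3:-→d4:-→d5:-→d6:-→d7:-→d8:-→d9:-→d10:-→d11:-→d12:-→d13:-→d14:-→d15:-→d16:H2 -> H2
  lookup 194.80.0.0: bits 110000100101 walk d0:H3→d1:-→d2:-→d3:-→d4:-→d5:-→d6:-→d7:-→d8:-→d9:-→d10:-→d11:-→d12:H3 -> H3
  lookup 194.80.0.63: bits 110000100101 walk d0:H3→d1:-→d2:-→d3:-→d4:-→d5:-→d6:-→d7:-→d8:-→d9:-→d10:-→d11:-→d12:H3 -> H3
  add 41.155.136.135/32 -> H1 at depth 32
  lookup 36.5.43.147: bits 0010 walk d0:H3→d1:-→d2:-→d3:-→d4:- -> H3
  lookup 93.181.0.45: bits 0101110110110101 walk d0:H3→d1:-→d2:-→d3:-→d4:-→d5:-→d6:-→d7:-→d8:-→d9:-→d10:-→d11:-→d12:-→d13:-→d14:-→d15:-→d16:H2 -> H2
  add 41.128.0.0/9 -> H4 at depth 9
  lookup 106.186.211.69: bits 01 walk d0:H3→d1:-→d2:- -> H3
  add 194.93.0.0/16 -> H0 at depth 16
  add 64.0.0.0/3 -> H0 at depth 3
  lookup 41.155.136.135: bits 00101001100110111000100010000111 walk d0:H3→d1:-→d2:-→d3:-→d4:-→d5:-→d6:-→d7:-→d8:-→d9:H4→d10:-→d11:-→d12:-→d13:-→d14:-→d15:-→d16:-→d17:-→d18:-→d19:-→d20:-→d21:-→d22:-→d23:-→d24:-→d25:-→d26:-→d27:-→d28:-→d29:-→d30:-→d31:-→d32:H1 -> H1
  lookup 93.181.0.49: bits 0101110110110101 walk d0:H3→d1:-→d2:-→d3:H0→d4:-→d5:-→d6:-→d7:-→d8:-→d9:-→d10:-→d11:-→d12:-→d13:-→d14:-→d15:-→d16:H2 -> H2
  lookup 64.0.0.4: bits 010 walk d0:H3→d1:-→d2:-→d3:H0 -> H0
  add 41.155.0.0/16 -> H1 at depth 16
  add 93.181.71.112/30 -> H3 at depth 30
  add 194.0.0.0/8 -> H0 at depth 8
  lookup 41.155.136.135: bits 00101001100110111000100010000111 walk d0:H3→d1:-→d2:-→d3:-→d4:-→d5:-→d6:-→d7:-→d8:-→d9:H4→d10:-→d11:-→d12:-→d13:-→d14:-→d15:-→d16:H1→d17:-→d18:-→d19:-→d20:-→d21:-→d22:-→d23:-→d24:-→d25:-→d26:-→d27:-→d28:-→d29:-→d30:-→d31:-→d32:H1 -> H1
  add 93.176.0.0/12 -> H1 at depth 12
  add 93.181.64.0/20 -> H2 at depth 20

== LOOKUPS ==
["H3","H2","H3","H3","H3","H2","H3","H1","H2","H0","H1"]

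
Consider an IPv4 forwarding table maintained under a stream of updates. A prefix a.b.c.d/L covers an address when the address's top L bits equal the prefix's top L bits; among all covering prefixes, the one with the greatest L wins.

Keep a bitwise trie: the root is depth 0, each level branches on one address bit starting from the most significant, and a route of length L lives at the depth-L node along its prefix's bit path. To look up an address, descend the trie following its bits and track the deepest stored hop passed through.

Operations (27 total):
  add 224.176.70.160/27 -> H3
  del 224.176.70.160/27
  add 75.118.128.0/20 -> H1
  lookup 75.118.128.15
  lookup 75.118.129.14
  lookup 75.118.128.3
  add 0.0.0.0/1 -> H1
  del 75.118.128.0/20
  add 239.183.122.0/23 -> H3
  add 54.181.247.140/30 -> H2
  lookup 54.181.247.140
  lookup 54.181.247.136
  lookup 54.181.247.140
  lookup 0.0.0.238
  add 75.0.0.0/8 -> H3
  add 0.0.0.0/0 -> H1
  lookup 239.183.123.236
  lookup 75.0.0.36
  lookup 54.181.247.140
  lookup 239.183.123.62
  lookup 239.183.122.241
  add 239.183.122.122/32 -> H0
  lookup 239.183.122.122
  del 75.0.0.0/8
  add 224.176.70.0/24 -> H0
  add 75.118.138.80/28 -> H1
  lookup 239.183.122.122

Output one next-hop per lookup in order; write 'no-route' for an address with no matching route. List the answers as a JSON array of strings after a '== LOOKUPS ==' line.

Process each operation:
  add 224.176.70.160/27 -> H3 at depth 27
  - 224.176.70.160/27 clear@27
  add 75.118.128.0/20 -> H1 at depth 20
  Q 75.118.128.15: descend 01001011011101101000 ; hops seen [H1] ; pick H1
  Q 75.118.129.14: descend 01001011011101101000 ; hops seen [H1] ; pick H1
  Q 75.118.128.3: descend 01001011011101101000 ; hops seen [H1] ; pick H1
  add 0.0.0.0/1 -> H1 at depth 1
  - 75.118.128.0/20 clear@20
  add 239.183.122.0/23 -> H3 at depth 23
  add 54.181.247.140/30 -> H2 at depth 30
  Q 54.181.247.140: descend 001101101011010111110111100011 ; hops seen [H1,H2] ; pick H2
  Q 54.181.247.136: descend 00110110101101011111011110001 ; hops seen [H1] ; pick H1
  Q 54.181.247.140: descend 001101101011010111110111100011 ; hops seen [H1,H2] ; pick H2
  Q 0.0.0.238: descend 00 ; hops seen [H1] ; pick H1
  add 75.0.0.0/8 -> H3 at depth 8
  add 0.0.0.0/0 -> H1 at depth 0
  Q 239.183.123.236: descend 11101111101101110111101 ; hops seen [H1,H3] ; pick H3
  Q 75.0.0.36: descend 010010110 ; hops seen [H1,H1,H3] ; pick H3
  Q 54.181.247.140: descend 001101101011010111110111100011 ; hops seen [H1,H1,H2] ; pick H2
  Q 239.183.123.62: descend 11101111101101110111101 ; hops seen [H1,H3] ; pick H3
  Q 239.183.122.241: descend 11101111101101110111101 ; hops seen [H1,H3] ; pick H3
  add 239.183.122.122/32 -> H0 at depth 32
  Q 239.183.122.122: descend 11101111101101110111101001111010 ; hops seen [H1,H3,H0] ; pick H0
  - 75.0.0.0/8 clear@8
  add 224.176.70.0/24 -> H0 at depth 24
  add 75.118.138.80/28 -> H1 at depth 28
  Q 239.183.122.122: descend 11101111101101110111101001111010 ; hops seen [H1,H3,H0] ; pick H0

== LOOKUPS ==
["H1","H1","H1","H2","H1","H2","H1","H3","H3","H2","H3","H3","H0","H0"]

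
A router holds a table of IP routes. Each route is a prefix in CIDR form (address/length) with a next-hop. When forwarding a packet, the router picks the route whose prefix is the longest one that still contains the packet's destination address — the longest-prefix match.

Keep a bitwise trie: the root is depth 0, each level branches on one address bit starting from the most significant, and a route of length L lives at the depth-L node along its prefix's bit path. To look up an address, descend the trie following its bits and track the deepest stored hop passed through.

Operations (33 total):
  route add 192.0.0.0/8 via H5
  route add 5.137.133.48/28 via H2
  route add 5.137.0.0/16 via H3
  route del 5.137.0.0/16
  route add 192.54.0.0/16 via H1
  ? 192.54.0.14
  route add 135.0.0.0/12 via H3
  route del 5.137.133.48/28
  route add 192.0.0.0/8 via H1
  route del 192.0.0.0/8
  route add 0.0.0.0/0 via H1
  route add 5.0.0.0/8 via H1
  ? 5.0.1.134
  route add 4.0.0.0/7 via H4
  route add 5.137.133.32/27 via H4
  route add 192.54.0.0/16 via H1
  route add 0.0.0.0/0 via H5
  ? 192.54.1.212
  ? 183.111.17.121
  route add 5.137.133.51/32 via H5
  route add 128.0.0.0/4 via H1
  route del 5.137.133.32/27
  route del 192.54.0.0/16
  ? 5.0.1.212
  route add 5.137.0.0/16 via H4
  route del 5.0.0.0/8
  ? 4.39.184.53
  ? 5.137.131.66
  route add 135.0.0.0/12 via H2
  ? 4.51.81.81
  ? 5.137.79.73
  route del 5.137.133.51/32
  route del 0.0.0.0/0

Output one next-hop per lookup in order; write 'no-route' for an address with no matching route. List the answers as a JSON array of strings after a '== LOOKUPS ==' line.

Apply in order:
  + 192.0.0.0/8 (H5) depth=8
  + 5.137.133.48/28 (H2) depth=28
  + 5.137.0.0/16 (H3) depth=16
  del 5.137.0.0/16 (clear depth 16)
  + 192.54.0.0/16 (H1) depth=16
  Q 192.54.0.14: descend 1100000000110110 ; hops seen [H5,H1] ; pick H1
  + 135.0.0.0/12 (H3) depth=12
  del 5.137.133.48/28 (clear depth 28)
  + 192.0.0.0/8 (H1) depth=8
  del 192.0.0.0/8 (clear depth 8)
  + 0.0.0.0/0 (H1) depth=0
  + 5.0.0.0/8 (H1) depth=8
  Q 5.0.1.134: descend 00000101 ; hops seen [H1,H1] ; pick H1
  + 4.0.0.0/7 (H4) depth=7
  + 5.137.133.32/27 (H4) depth=27
  + 192.54.0.0/16 (H1) depth=16
  + 0.0.0.0/0 (H5) depth=0
  Q 192.54.1.212: descend 1100000000110110 ; hops seen [H5,H1] ; pick H1
  Q 183.111.17.121: descend 10 ; hops seen [H5] ; pick H5
  + 5.137.133.51/32 (H5) depth=32
  + 128.0.0.0/4 (H1) depth=4
  del 5.137.133.32/27 (clear depth 27)
  del 192.54.0.0/16 (clear depth 16)
  Q 5.0.1.212: descend 00000101 ; hops seen [H5,H4,H1] ; pick H1
  + 5.137.0.0/16 (H4) depth=16
  del 5.0.0.0/8 (clear depth 8)
  Q 4.39.184.53: descend 0000010 ; hops seen [H5,H4] ; pick H4
  Q 5.137.131.66: descend 000001011000100110000 ; hops seen [H5,H4,H4] ; pick H4
  + 135.0.0.0/12 (H2) depth=12
  Q 4.51.81.81: descend 0000010 ; hops seen [H5,H4] ; pick H4
  Q 5.137.79.73: descend 0000010110001001 ; hops seen [H5,H4,H4] ; pick H4
  del 5.137.133.51/32 (clear depth 32)
  del 0.0.0.0/0 (clear depth 0)

== LOOKUPS ==
["H1","H1","H1","H5","H1","H4","H4","H4","H4"]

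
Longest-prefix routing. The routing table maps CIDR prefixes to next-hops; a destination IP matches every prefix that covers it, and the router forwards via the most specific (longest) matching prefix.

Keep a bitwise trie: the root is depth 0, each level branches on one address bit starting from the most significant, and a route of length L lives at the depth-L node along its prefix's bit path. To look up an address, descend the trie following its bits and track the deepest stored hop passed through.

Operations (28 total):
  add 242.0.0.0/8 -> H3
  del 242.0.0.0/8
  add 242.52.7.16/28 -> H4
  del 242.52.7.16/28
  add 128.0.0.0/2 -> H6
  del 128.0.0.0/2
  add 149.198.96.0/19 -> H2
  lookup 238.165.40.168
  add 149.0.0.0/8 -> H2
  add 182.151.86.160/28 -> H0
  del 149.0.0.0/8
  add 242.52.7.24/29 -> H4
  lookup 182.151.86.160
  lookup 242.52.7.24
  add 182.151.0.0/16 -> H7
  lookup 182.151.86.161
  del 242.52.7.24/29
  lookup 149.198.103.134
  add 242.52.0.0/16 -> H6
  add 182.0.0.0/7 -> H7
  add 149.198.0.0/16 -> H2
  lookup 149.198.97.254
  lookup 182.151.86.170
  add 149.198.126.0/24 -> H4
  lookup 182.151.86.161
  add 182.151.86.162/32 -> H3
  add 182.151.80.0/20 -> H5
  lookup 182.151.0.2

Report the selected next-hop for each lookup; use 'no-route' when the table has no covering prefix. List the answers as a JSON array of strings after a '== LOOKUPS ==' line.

Apply in order:
  + 242.0.0.0/8 (H3) depth=8
  del 242.0.0.0/8 (clear depth 8)
  + 242.52.7.16/28 (H4) depth=28
  del 242.52.7.16/28 (clear depth 28)
  + 128.0.0.0/2 (H6) depth=2
  del 128.0.0.0/2 (clear depth 2)
  + 149.198.96.0/19 (H2) depth=19
  lookup 238.165.40.168: bits 111 walk d0:-→d1:-→d2:-→d3:- -> no-route
  + 149.0.0.0/8 (H2) depth=8
  + 182.151.86.160/28 (H0) depth=28
  del 149.0.0.0/8 (clear depth 8)
  + 242.52.7.24/29 (H4) depth=29
  lookup 182.151.86.160: bits 1011011010010111010101101010 walk d0:-→d1:-→d2:-→d3:-→d4:-→d5:-→d6:-→d7:-→d8:-→d9:-→d10:-→d11:-→d12:-→d13:-→d14:-→d15:-→d16:-→d17:-→d18:-→d19:-→d20:-→d21:-→d22:-→d23:-→d24:-→d25:-→d26:-→d27:-→d28:H0 -> H0
  lookup 242.52.7.24: bits 11110010001101000000011100011 walk d0:-→d1:-→d2:-→d3:-→d4:-→d5:-→d6:-→d7:-→d8:-→d9:-→d10:-→d11:-→d12:-→d13:-→d14:-→d15:-→d16:-→d17:-→d18:-→d19:-→d20:-→d21:-→d22:-→d23:-→d24:-→d25:-→d26:-→d27:-→d28:-→d29:H4 -> H4
  + 182.151.0.0/16 (H7) depth=16
  lookup 182.151.86.161: bits 1011011010010111010101101010 walk d0:-→d1:-→d2:-→d3:-→d4:-→d5:-→d6:-→d7:-→d8:-→d9:-→d10:-→d11:-→d12:-→d13:-→d14:-→d15:-→d16:H7→d17:-→d18:-→d19:-→d20:-→d21:-→d22:-→d23:-→d24:-→d25:-→d26:-→d27:-→d28:H0 -> H0
  del 242.52.7.24/29 (clear depth 29)
  lookup 149.198.103.134: bits 1001010111000110011 walk d0:-→d1:-→d2:-→d3:-→d4:-→d5:-→d6:-→d7:-→d8:-→d9:-→d10:-→d11:-→d12:-→d13:-→d14:-→d15:-→d16:-→d17:-→d18:-→d19:H2 -> H2
  + 242.52.0.0/16 (H6) depth=16
  + 182.0.0.0/7 (H7) depth=7
  + 149.198.0.0/16 (H2) depth=16
  lookup 149.198.97.254: bits 1001010111000110011 walk d0:-→d1:-→d2:-→d3:-→d4:-→d5:-→d6:-→d7:-→d8:-→d9:-→d10:-→d11:-→d12:-→d13:-→d14:-→d15:-→d16:H2→d17:-→d18:-→d19:H2 -> H2
  lookup 182.151.86.170: bits 1011011010010111010101101010 walk d0:-→d1:-→d2:-→d3:-→d4:-→d5:-→d6:-→d7:H7→d8:-→d9:-→d10:-→d11:-→d12:-→d13:-→d14:-→d15:-→d16:H7→d17:-→d18:-→d19:-→d20:-→d21:-→d22:-→d23:-→d24:-→d25:-→d26:-→d27:-→d28:H0 -> H0
  + 149.198.126.0/24 (H4) depth=24
  lookup 182.151.86.161: bits 1011011010010111010101101010 walk d0:-→d1:-→d2:-→d3:-→d4:-→d5:-→d6:-→d7:H7→d8:-→d9:-→d10:-→d11:-→d12:-→d13:-→d14:-→d15:-→d16:H7→d17:-→d18:-→d19:-→d20:-→d21:-→d22:-→d23:-→d24:-→d25:-→d26:-→d27:-→d28:H0 -> H0
  + 182.151.86.162/32 (H3) depth=32
  + 182.151.80.0/20 (H5) depth=20
  lookup 182.151.0.2: bits 10110110100101110 walk d0:-→d1:-→d2:-→d3:-→d4:-→d5:-→d6:-→d7:H7→d8:-→d9:-→d10:-→d11:-→d12:-→d13:-→d14:-→d15:-→d16:H7→d17:- -> H7

== LOOKUPS ==
["no-route","H0","H4","H0","H2","H2","H0","H0","H7"]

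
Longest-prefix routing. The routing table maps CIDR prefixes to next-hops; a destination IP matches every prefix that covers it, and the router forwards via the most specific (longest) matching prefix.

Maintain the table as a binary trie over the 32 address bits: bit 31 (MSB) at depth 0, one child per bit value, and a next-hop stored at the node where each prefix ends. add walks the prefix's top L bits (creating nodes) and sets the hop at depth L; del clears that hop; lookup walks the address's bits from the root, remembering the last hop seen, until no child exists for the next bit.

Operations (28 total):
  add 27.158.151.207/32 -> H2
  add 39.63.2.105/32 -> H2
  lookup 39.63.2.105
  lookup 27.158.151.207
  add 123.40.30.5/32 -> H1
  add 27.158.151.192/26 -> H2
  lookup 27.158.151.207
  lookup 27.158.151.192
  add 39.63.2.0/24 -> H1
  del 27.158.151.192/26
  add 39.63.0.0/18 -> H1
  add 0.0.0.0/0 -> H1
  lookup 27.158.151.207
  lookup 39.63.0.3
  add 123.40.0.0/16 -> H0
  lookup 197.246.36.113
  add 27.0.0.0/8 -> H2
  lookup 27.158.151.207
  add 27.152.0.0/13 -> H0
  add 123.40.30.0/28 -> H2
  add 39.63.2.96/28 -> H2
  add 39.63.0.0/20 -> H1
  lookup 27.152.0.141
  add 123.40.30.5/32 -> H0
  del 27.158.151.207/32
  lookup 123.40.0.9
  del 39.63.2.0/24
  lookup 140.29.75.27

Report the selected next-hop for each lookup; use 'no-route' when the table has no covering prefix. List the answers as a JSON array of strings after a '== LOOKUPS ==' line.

Process each operation:
  add 27.158.151.207/32 -> H2 at depth 32
  add 39.63.2.105/32 -> H2 at depth 32
  Q 39.63.2.105: descend 00100111001111110000001001101001 ; hops seen [H2] ; pick H2
  Q 27.158.151.207: descend 00011011100111101001011111001111 ; hops seen [H2] ; pick H2
  add 123.40.30.5/32 -> H1 at depth 32
  add 27.158.151.192/26 -> H2 at depth 26
  Q 27.158.151.207: descend 00011011100111101001011111001111 ; hops seen [H2,H2] ; pick H2
  Q 27.158.151.192: descend 0001101110011110100101111100 ; hops seen [H2] ; pick H2
  add 39.63.2.0/24 -> H1 at depth 24
  - 27.158.151.192/26 clear@26
  add 39.63.0.0/18 -> H1 at depth 18
  add 0.0.0.0/0 -> H1 at depth 0
  Q 27.158.151.207: descend 00011011100111101001011111001111 ; hops seen [H1,H2] ; pick H2
  Q 39.63.0.3: descend 0010011100111111000000 ; hops seen [H1,H1] ; pick H1
  add 123.40.0.0/16 -> H0 at depth 16
  Q 197.246.36.113: descend ε ; hops seen [H1] ; pick H1
  add 27.0.0.0/8 -> H2 at depth 8
  Q 27.158.151.207: descend 00011011100111101001011111001111 ; hops seen [H1,H2,H2] ; pick H2
  add 27.152.0.0/13 -> H0 at depth 13
  add 123.40.30.0/28 -> H2 at depth 28
  add 39.63.2.96/28 -> H2 at depth 28
  add 39.63.0.0/20 -> H1 at depth 20
  Q 27.152.0.141: descend 0001101110011 ; hops seen [H1,H2,H0] ; pick H0
  add 123.40.30.5/32 -> H0 at depth 32
  - 27.158.151.207/32 clear@32
  Q 123.40.0.9: descend 0111101100101000000 ; hops seen [H1,H0] ; pick H0
  - 39.63.2.0/24 clear@24
  Q 140.29.75.27: descend ε ; hops seen [H1] ; pick H1

== LOOKUPS ==
["H2","H2","H2","H2","H2","H1","H1","H2","H0","H0","H1"]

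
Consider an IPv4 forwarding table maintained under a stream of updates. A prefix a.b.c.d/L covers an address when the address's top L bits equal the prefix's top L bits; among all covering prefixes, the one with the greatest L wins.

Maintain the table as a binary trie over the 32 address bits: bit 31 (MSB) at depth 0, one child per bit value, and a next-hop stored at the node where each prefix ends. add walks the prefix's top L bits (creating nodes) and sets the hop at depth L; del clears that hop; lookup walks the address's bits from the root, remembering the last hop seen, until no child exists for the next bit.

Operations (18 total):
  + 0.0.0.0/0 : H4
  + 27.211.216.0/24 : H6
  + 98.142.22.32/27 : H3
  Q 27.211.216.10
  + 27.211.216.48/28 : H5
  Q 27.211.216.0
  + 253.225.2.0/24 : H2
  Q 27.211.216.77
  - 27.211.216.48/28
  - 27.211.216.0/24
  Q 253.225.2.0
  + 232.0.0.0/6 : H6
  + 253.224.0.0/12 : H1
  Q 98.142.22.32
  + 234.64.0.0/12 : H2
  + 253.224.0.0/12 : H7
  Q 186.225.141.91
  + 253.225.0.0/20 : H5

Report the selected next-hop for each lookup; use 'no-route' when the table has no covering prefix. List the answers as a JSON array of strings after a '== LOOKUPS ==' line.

Apply in order:
  + 0.0.0.0/0 (H4) depth=0
  + 27.211.216.0/24 (H6) depth=24
  + 98.142.22.32/27 (H3) depth=27
  Q 27.211.216.10: descend 000110111101001111011000 ; hops seen [H4,H6] ; pick H6
  + 27.211.216.48/28 (H5) depth=28
  Q 27.211.216.0: descend 00011011110100111101100000 ; hops seen [H4,H6] ; pick H6
  + 253.225.2.0/24 (H2) depth=24
  Q 27.211.216.77: descend 0001101111010011110110000 ; hops seen [H4,H6] ; pick H6
  - 27.211.216.48/28 clear@28
  - 27.211.216.0/24 clear@24
  Q 253.225.2.0: descend 111111011110000100000010 ; hops seen [H4,H2] ; pick H2
  + 232.0.0.0/6 (H6) depth=6
  + 253.224.0.0/12 (H1) depth=12
  Q 98.142.22.32: descend 011000101000111000010110001 ; hops seen [H4,H3] ; pick H3
  + 234.64.0.0/12 (H2) depth=12
  + 253.224.0.0/12 (H7) depth=12
  Q 186.225.141.91: descend 1 ; hops seen [H4] ; pick H4
  + 253.225.0.0/20 (H5) depth=20

== LOOKUPS ==
["H6","H6","H6","H2","H3","H4"]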